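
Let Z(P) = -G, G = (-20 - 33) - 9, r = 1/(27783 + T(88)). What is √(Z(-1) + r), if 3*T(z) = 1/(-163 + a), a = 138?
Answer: √67299577546553/1041862 ≈ 7.8740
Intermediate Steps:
T(z) = -1/75 (T(z) = 1/(3*(-163 + 138)) = (⅓)/(-25) = (⅓)*(-1/25) = -1/75)
r = 75/2083724 (r = 1/(27783 - 1/75) = 1/(2083724/75) = 75/2083724 ≈ 3.5993e-5)
G = -62 (G = -53 - 9 = -62)
Z(P) = 62 (Z(P) = -1*(-62) = 62)
√(Z(-1) + r) = √(62 + 75/2083724) = √(129190963/2083724) = √67299577546553/1041862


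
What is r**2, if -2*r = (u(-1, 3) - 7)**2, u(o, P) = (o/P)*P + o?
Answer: 6561/4 ≈ 1640.3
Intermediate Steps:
u(o, P) = 2*o (u(o, P) = o + o = 2*o)
r = -81/2 (r = -(2*(-1) - 7)**2/2 = -(-2 - 7)**2/2 = -1/2*(-9)**2 = -1/2*81 = -81/2 ≈ -40.500)
r**2 = (-81/2)**2 = 6561/4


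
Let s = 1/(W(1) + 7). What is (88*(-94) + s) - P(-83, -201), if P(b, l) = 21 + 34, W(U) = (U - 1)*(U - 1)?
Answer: -58288/7 ≈ -8326.9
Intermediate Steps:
W(U) = (-1 + U)**2 (W(U) = (-1 + U)*(-1 + U) = (-1 + U)**2)
P(b, l) = 55
s = 1/7 (s = 1/((-1 + 1)**2 + 7) = 1/(0**2 + 7) = 1/(0 + 7) = 1/7 ≈ 0.14286)
(88*(-94) + s) - P(-83, -201) = (88*(-94) + 1/7) - 1*55 = (-8272 + 1/7) - 55 = -57903/7 - 55 = -58288/7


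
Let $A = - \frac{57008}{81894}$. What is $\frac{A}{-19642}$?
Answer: $\frac{2036}{57448641} \approx 3.544 \cdot 10^{-5}$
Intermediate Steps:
$A = - \frac{28504}{40947}$ ($A = \left(-57008\right) \frac{1}{81894} = - \frac{28504}{40947} \approx -0.69612$)
$\frac{A}{-19642} = - \frac{28504}{40947 \left(-19642\right)} = \left(- \frac{28504}{40947}\right) \left(- \frac{1}{19642}\right) = \frac{2036}{57448641}$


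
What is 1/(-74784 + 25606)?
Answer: -1/49178 ≈ -2.0334e-5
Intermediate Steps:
1/(-74784 + 25606) = 1/(-49178) = -1/49178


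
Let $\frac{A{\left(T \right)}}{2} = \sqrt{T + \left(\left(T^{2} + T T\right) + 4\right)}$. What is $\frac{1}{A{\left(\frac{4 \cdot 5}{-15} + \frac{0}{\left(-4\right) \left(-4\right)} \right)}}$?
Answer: $\frac{3 \sqrt{14}}{56} \approx 0.20045$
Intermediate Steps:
$A{\left(T \right)} = 2 \sqrt{4 + T + 2 T^{2}}$ ($A{\left(T \right)} = 2 \sqrt{T + \left(\left(T^{2} + T T\right) + 4\right)} = 2 \sqrt{T + \left(\left(T^{2} + T^{2}\right) + 4\right)} = 2 \sqrt{T + \left(2 T^{2} + 4\right)} = 2 \sqrt{T + \left(4 + 2 T^{2}\right)} = 2 \sqrt{4 + T + 2 T^{2}}$)
$\frac{1}{A{\left(\frac{4 \cdot 5}{-15} + \frac{0}{\left(-4\right) \left(-4\right)} \right)}} = \frac{1}{2 \sqrt{4 + \left(\frac{4 \cdot 5}{-15} + \frac{0}{\left(-4\right) \left(-4\right)}\right) + 2 \left(\frac{4 \cdot 5}{-15} + \frac{0}{\left(-4\right) \left(-4\right)}\right)^{2}}} = \frac{1}{2 \sqrt{4 + \left(20 \left(- \frac{1}{15}\right) + \frac{0}{16}\right) + 2 \left(20 \left(- \frac{1}{15}\right) + \frac{0}{16}\right)^{2}}} = \frac{1}{2 \sqrt{4 + \left(- \frac{4}{3} + 0 \cdot \frac{1}{16}\right) + 2 \left(- \frac{4}{3} + 0 \cdot \frac{1}{16}\right)^{2}}} = \frac{1}{2 \sqrt{4 + \left(- \frac{4}{3} + 0\right) + 2 \left(- \frac{4}{3} + 0\right)^{2}}} = \frac{1}{2 \sqrt{4 - \frac{4}{3} + 2 \left(- \frac{4}{3}\right)^{2}}} = \frac{1}{2 \sqrt{4 - \frac{4}{3} + 2 \cdot \frac{16}{9}}} = \frac{1}{2 \sqrt{4 - \frac{4}{3} + \frac{32}{9}}} = \frac{1}{2 \sqrt{\frac{56}{9}}} = \frac{1}{2 \frac{2 \sqrt{14}}{3}} = \frac{1}{\frac{4}{3} \sqrt{14}} = \frac{3 \sqrt{14}}{56}$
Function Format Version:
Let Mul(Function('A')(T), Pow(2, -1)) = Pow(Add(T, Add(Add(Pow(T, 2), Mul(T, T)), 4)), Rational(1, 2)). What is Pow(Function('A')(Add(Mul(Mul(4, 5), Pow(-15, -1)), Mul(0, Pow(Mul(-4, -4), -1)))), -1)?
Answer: Mul(Rational(3, 56), Pow(14, Rational(1, 2))) ≈ 0.20045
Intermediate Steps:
Function('A')(T) = Mul(2, Pow(Add(4, T, Mul(2, Pow(T, 2))), Rational(1, 2))) (Function('A')(T) = Mul(2, Pow(Add(T, Add(Add(Pow(T, 2), Mul(T, T)), 4)), Rational(1, 2))) = Mul(2, Pow(Add(T, Add(Add(Pow(T, 2), Pow(T, 2)), 4)), Rational(1, 2))) = Mul(2, Pow(Add(T, Add(Mul(2, Pow(T, 2)), 4)), Rational(1, 2))) = Mul(2, Pow(Add(T, Add(4, Mul(2, Pow(T, 2)))), Rational(1, 2))) = Mul(2, Pow(Add(4, T, Mul(2, Pow(T, 2))), Rational(1, 2))))
Pow(Function('A')(Add(Mul(Mul(4, 5), Pow(-15, -1)), Mul(0, Pow(Mul(-4, -4), -1)))), -1) = Pow(Mul(2, Pow(Add(4, Add(Mul(Mul(4, 5), Pow(-15, -1)), Mul(0, Pow(Mul(-4, -4), -1))), Mul(2, Pow(Add(Mul(Mul(4, 5), Pow(-15, -1)), Mul(0, Pow(Mul(-4, -4), -1))), 2))), Rational(1, 2))), -1) = Pow(Mul(2, Pow(Add(4, Add(Mul(20, Rational(-1, 15)), Mul(0, Pow(16, -1))), Mul(2, Pow(Add(Mul(20, Rational(-1, 15)), Mul(0, Pow(16, -1))), 2))), Rational(1, 2))), -1) = Pow(Mul(2, Pow(Add(4, Add(Rational(-4, 3), Mul(0, Rational(1, 16))), Mul(2, Pow(Add(Rational(-4, 3), Mul(0, Rational(1, 16))), 2))), Rational(1, 2))), -1) = Pow(Mul(2, Pow(Add(4, Add(Rational(-4, 3), 0), Mul(2, Pow(Add(Rational(-4, 3), 0), 2))), Rational(1, 2))), -1) = Pow(Mul(2, Pow(Add(4, Rational(-4, 3), Mul(2, Pow(Rational(-4, 3), 2))), Rational(1, 2))), -1) = Pow(Mul(2, Pow(Add(4, Rational(-4, 3), Mul(2, Rational(16, 9))), Rational(1, 2))), -1) = Pow(Mul(2, Pow(Add(4, Rational(-4, 3), Rational(32, 9)), Rational(1, 2))), -1) = Pow(Mul(2, Pow(Rational(56, 9), Rational(1, 2))), -1) = Pow(Mul(2, Mul(Rational(2, 3), Pow(14, Rational(1, 2)))), -1) = Pow(Mul(Rational(4, 3), Pow(14, Rational(1, 2))), -1) = Mul(Rational(3, 56), Pow(14, Rational(1, 2)))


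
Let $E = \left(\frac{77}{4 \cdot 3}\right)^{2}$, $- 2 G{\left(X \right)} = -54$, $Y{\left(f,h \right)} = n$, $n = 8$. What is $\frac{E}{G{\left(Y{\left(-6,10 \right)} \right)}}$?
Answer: $\frac{5929}{3888} \approx 1.5249$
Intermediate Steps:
$Y{\left(f,h \right)} = 8$
$G{\left(X \right)} = 27$ ($G{\left(X \right)} = \left(- \frac{1}{2}\right) \left(-54\right) = 27$)
$E = \frac{5929}{144}$ ($E = \left(\frac{77}{12}\right)^{2} = \frac{5929}{144} \approx 41.174$)
$\frac{E}{G{\left(Y{\left(-6,10 \right)} \right)}} = \frac{5929}{144 \cdot 27} = \frac{5929}{144} \cdot \frac{1}{27} = \frac{5929}{3888}$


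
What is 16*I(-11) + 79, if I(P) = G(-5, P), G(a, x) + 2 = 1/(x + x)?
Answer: 509/11 ≈ 46.273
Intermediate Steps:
G(a, x) = -2 + 1/(2*x) (G(a, x) = -2 + 1/(x + x) = -2 + 1/(2*x))
I(P) = -2 + 1/(2*P)
16*I(-11) + 79 = 16*(-2 + (½)/(-11)) + 79 = 16*(-2 + (½)*(-1/11)) + 79 = 16*(-2 - 1/22) + 79 = 16*(-45/22) + 79 = -360/11 + 79 = 509/11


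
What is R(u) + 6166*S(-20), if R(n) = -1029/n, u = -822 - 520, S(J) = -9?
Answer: -74471919/1342 ≈ -55493.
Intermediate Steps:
u = -1342
R(u) + 6166*S(-20) = -1029/(-1342) + 6166*(-9) = -1029*(-1/1342) - 55494 = 1029/1342 - 55494 = -74471919/1342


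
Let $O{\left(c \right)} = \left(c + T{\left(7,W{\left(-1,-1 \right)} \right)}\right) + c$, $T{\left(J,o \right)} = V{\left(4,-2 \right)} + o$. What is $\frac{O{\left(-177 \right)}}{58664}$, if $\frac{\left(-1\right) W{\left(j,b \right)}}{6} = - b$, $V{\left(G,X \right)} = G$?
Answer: $- \frac{89}{14666} \approx -0.0060685$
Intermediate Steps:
$W{\left(j,b \right)} = 6 b$ ($W{\left(j,b \right)} = - 6 \left(- b\right) = 6 b$)
$T{\left(J,o \right)} = 4 + o$
$O{\left(c \right)} = -2 + 2 c$ ($O{\left(c \right)} = \left(c + \left(4 + 6 \left(-1\right)\right)\right) + c = \left(c + \left(4 - 6\right)\right) + c = \left(c - 2\right) + c = \left(-2 + c\right) + c = -2 + 2 c$)
$\frac{O{\left(-177 \right)}}{58664} = \frac{-2 + 2 \left(-177\right)}{58664} = \left(-2 - 354\right) \frac{1}{58664} = \left(-356\right) \frac{1}{58664} = - \frac{89}{14666}$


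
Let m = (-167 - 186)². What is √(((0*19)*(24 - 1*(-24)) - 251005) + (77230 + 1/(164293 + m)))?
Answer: I*√14504020132546198/288902 ≈ 416.86*I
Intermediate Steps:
m = 124609 (m = (-353)² = 124609)
√(((0*19)*(24 - 1*(-24)) - 251005) + (77230 + 1/(164293 + m))) = √(((0*19)*(24 - 1*(-24)) - 251005) + (77230 + 1/(164293 + 124609))) = √((0*(24 + 24) - 251005) + (77230 + 1/288902)) = √((0*48 - 251005) + (77230 + 1/288902)) = √((0 - 251005) + 22311901461/288902) = √(-251005 + 22311901461/288902) = √(-50203945049/288902) = I*√14504020132546198/288902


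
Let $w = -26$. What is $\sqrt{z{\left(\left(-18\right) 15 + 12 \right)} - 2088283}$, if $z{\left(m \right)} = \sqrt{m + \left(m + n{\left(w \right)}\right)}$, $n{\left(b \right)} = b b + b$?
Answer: $\sqrt{-2088283 + \sqrt{134}} \approx 1445.1 i$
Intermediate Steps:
$n{\left(b \right)} = b + b^{2}$ ($n{\left(b \right)} = b^{2} + b = b + b^{2}$)
$z{\left(m \right)} = \sqrt{650 + 2 m}$ ($z{\left(m \right)} = \sqrt{m + \left(m - 26 \left(1 - 26\right)\right)} = \sqrt{m + \left(m - -650\right)} = \sqrt{m + \left(m + 650\right)} = \sqrt{m + \left(650 + m\right)} = \sqrt{650 + 2 m}$)
$\sqrt{z{\left(\left(-18\right) 15 + 12 \right)} - 2088283} = \sqrt{\sqrt{650 + 2 \left(\left(-18\right) 15 + 12\right)} - 2088283} = \sqrt{\sqrt{650 + 2 \left(-270 + 12\right)} - 2088283} = \sqrt{\sqrt{650 + 2 \left(-258\right)} - 2088283} = \sqrt{\sqrt{650 - 516} - 2088283} = \sqrt{\sqrt{134} - 2088283} = \sqrt{-2088283 + \sqrt{134}}$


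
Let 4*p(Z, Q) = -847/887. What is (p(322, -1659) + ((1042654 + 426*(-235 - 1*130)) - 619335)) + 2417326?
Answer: 9526929093/3548 ≈ 2.6852e+6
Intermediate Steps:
p(Z, Q) = -847/3548 (p(Z, Q) = (-847/887)/4 = (-847*1/887)/4 = (¼)*(-847/887) = -847/3548)
(p(322, -1659) + ((1042654 + 426*(-235 - 1*130)) - 619335)) + 2417326 = (-847/3548 + ((1042654 + 426*(-235 - 1*130)) - 619335)) + 2417326 = (-847/3548 + ((1042654 + 426*(-235 - 130)) - 619335)) + 2417326 = (-847/3548 + ((1042654 + 426*(-365)) - 619335)) + 2417326 = (-847/3548 + ((1042654 - 155490) - 619335)) + 2417326 = (-847/3548 + (887164 - 619335)) + 2417326 = (-847/3548 + 267829) + 2417326 = 950256445/3548 + 2417326 = 9526929093/3548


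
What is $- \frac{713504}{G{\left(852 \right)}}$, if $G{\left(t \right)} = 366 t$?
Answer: $- \frac{89188}{38979} \approx -2.2881$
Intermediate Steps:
$- \frac{713504}{G{\left(852 \right)}} = - \frac{713504}{366 \cdot 852} = - \frac{713504}{311832} = \left(-713504\right) \frac{1}{311832} = - \frac{89188}{38979}$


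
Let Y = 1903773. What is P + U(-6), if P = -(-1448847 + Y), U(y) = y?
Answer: -454932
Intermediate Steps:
P = -454926 (P = -(-1448847 + 1903773) = -1*454926 = -454926)
P + U(-6) = -454926 - 6 = -454932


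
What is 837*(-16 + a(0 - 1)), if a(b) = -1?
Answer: -14229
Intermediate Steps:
837*(-16 + a(0 - 1)) = 837*(-16 - 1) = 837*(-17) = -14229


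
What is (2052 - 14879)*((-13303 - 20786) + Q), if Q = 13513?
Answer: 263928352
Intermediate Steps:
(2052 - 14879)*((-13303 - 20786) + Q) = (2052 - 14879)*((-13303 - 20786) + 13513) = -12827*(-34089 + 13513) = -12827*(-20576) = 263928352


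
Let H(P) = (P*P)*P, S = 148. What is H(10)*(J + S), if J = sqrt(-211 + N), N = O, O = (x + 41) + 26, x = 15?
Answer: 148000 + 1000*I*sqrt(129) ≈ 1.48e+5 + 11358.0*I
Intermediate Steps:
O = 82 (O = (15 + 41) + 26 = 56 + 26 = 82)
N = 82
H(P) = P**3 (H(P) = P**2*P = P**3)
J = I*sqrt(129) (J = sqrt(-211 + 82) = sqrt(-129) = I*sqrt(129) ≈ 11.358*I)
H(10)*(J + S) = 10**3*(I*sqrt(129) + 148) = 1000*(148 + I*sqrt(129)) = 148000 + 1000*I*sqrt(129)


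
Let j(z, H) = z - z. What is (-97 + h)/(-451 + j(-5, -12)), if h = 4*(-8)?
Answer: 129/451 ≈ 0.28603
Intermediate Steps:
h = -32
j(z, H) = 0
(-97 + h)/(-451 + j(-5, -12)) = (-97 - 32)/(-451 + 0) = -129/(-451) = -129*(-1/451) = 129/451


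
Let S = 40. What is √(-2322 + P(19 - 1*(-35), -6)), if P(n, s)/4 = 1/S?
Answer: I*√232190/10 ≈ 48.186*I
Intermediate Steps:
P(n, s) = ⅒ (P(n, s) = 4/40 = 4*(1/40) = ⅒)
√(-2322 + P(19 - 1*(-35), -6)) = √(-2322 + ⅒) = √(-23219/10) = I*√232190/10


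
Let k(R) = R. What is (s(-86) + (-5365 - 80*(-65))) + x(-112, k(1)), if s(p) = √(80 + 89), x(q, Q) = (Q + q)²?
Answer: 12169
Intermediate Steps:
s(p) = 13 (s(p) = √169 = 13)
(s(-86) + (-5365 - 80*(-65))) + x(-112, k(1)) = (13 + (-5365 - 80*(-65))) + (1 - 112)² = (13 + (-5365 + 5200)) + (-111)² = (13 - 165) + 12321 = -152 + 12321 = 12169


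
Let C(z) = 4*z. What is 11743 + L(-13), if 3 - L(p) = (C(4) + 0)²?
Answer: 11490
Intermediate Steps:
L(p) = -253 (L(p) = 3 - (4*4 + 0)² = 3 - (16 + 0)² = 3 - 1*16² = 3 - 1*256 = 3 - 256 = -253)
11743 + L(-13) = 11743 - 253 = 11490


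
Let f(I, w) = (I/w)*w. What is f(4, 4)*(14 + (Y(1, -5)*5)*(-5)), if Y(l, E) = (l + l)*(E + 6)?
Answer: -144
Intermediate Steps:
Y(l, E) = 2*l*(6 + E) (Y(l, E) = (2*l)*(6 + E) = 2*l*(6 + E))
f(I, w) = I
f(4, 4)*(14 + (Y(1, -5)*5)*(-5)) = 4*(14 + ((2*1*(6 - 5))*5)*(-5)) = 4*(14 + ((2*1*1)*5)*(-5)) = 4*(14 + (2*5)*(-5)) = 4*(14 + 10*(-5)) = 4*(14 - 50) = 4*(-36) = -144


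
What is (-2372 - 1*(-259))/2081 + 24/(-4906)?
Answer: -5208161/5104693 ≈ -1.0203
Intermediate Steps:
(-2372 - 1*(-259))/2081 + 24/(-4906) = (-2372 + 259)*(1/2081) + 24*(-1/4906) = -2113*1/2081 - 12/2453 = -2113/2081 - 12/2453 = -5208161/5104693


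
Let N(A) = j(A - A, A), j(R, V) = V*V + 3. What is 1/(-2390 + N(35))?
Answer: -1/1162 ≈ -0.00086058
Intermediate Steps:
j(R, V) = 3 + V² (j(R, V) = V² + 3 = 3 + V²)
N(A) = 3 + A²
1/(-2390 + N(35)) = 1/(-2390 + (3 + 35²)) = 1/(-2390 + (3 + 1225)) = 1/(-2390 + 1228) = 1/(-1162) = -1/1162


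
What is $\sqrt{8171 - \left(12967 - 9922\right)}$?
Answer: $\sqrt{5126} \approx 71.596$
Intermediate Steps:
$\sqrt{8171 - \left(12967 - 9922\right)} = \sqrt{8171 - 3045} = \sqrt{5126}$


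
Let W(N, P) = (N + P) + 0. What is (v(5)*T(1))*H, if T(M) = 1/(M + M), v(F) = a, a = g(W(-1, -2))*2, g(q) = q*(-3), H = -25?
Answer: -225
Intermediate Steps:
W(N, P) = N + P
g(q) = -3*q
a = 18 (a = -3*(-1 - 2)*2 = -3*(-3)*2 = 9*2 = 18)
v(F) = 18
T(M) = 1/(2*M)
(v(5)*T(1))*H = (18*((½)/1))*(-25) = (18*((½)*1))*(-25) = (18*(½))*(-25) = 9*(-25) = -225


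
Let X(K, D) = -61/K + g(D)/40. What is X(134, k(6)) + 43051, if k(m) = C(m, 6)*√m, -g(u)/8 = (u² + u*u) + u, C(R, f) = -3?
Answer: 28829393/670 + 3*√6/5 ≈ 43030.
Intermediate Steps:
g(u) = -16*u² - 8*u (g(u) = -8*((u² + u*u) + u) = -8*((u² + u²) + u) = -8*(2*u² + u) = -8*(u + 2*u²) = -16*u² - 8*u)
k(m) = -3*√m
X(K, D) = -61/K - D*(1 + 2*D)/5 (X(K, D) = -61/K - 8*D*(1 + 2*D)/40 = -61/K - 8*D*(1 + 2*D)*(1/40) = -61/K - D*(1 + 2*D)/5)
X(134, k(6)) + 43051 = (⅕)*(-305 - 1*(-3*√6)*134*(1 + 2*(-3*√6)))/134 + 43051 = (⅕)*(1/134)*(-305 - 1*(-3*√6)*134*(1 - 6*√6)) + 43051 = (⅕)*(1/134)*(-305 + 402*√6*(1 - 6*√6)) + 43051 = (-61/134 + 3*√6*(1 - 6*√6)/5) + 43051 = 5768773/134 + 3*√6*(1 - 6*√6)/5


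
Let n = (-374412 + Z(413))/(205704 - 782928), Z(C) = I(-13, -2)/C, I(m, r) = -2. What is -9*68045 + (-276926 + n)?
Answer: -106005292894157/119196756 ≈ -8.8933e+5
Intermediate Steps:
Z(C) = -2/C
n = 77316079/119196756 (n = (-374412 - 2/413)/(205704 - 782928) = (-374412 - 2*1/413)/(-577224) = (-374412 - 2/413)*(-1/577224) = -154632158/413*(-1/577224) = 77316079/119196756 ≈ 0.64864)
-9*68045 + (-276926 + n) = -9*68045 + (-276926 + 77316079/119196756) = -612405 - 33008603535977/119196756 = -106005292894157/119196756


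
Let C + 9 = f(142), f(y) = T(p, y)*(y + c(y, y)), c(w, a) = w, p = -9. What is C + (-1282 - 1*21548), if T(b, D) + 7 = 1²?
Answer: -24543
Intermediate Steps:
T(b, D) = -6 (T(b, D) = -7 + 1² = -7 + 1 = -6)
f(y) = -12*y (f(y) = -6*(y + y) = -12*y)
C = -1713 (C = -9 - 12*142 = -9 - 1704 = -1713)
C + (-1282 - 1*21548) = -1713 + (-1282 - 1*21548) = -1713 + (-1282 - 21548) = -1713 - 22830 = -24543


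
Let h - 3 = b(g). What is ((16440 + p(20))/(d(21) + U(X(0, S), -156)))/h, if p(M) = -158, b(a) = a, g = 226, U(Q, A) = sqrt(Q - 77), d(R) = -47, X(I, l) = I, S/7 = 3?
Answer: -382627/261747 - 8141*I*sqrt(77)/261747 ≈ -1.4618 - 0.27292*I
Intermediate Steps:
S = 21 (S = 7*3 = 21)
U(Q, A) = sqrt(-77 + Q)
h = 229 (h = 3 + 226 = 229)
((16440 + p(20))/(d(21) + U(X(0, S), -156)))/h = ((16440 - 158)/(-47 + sqrt(-77 + 0)))/229 = (16282/(-47 + sqrt(-77)))*(1/229) = (16282/(-47 + I*sqrt(77)))*(1/229) = 16282/(229*(-47 + I*sqrt(77)))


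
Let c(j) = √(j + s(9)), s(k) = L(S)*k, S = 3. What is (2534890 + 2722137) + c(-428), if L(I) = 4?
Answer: 5257027 + 14*I*√2 ≈ 5.257e+6 + 19.799*I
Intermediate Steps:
s(k) = 4*k
c(j) = √(36 + j) (c(j) = √(j + 4*9) = √(j + 36) = √(36 + j))
(2534890 + 2722137) + c(-428) = (2534890 + 2722137) + √(36 - 428) = 5257027 + √(-392) = 5257027 + 14*I*√2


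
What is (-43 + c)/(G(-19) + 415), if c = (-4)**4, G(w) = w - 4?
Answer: 213/392 ≈ 0.54337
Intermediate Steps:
G(w) = -4 + w
c = 256
(-43 + c)/(G(-19) + 415) = (-43 + 256)/((-4 - 19) + 415) = 213/(-23 + 415) = 213/392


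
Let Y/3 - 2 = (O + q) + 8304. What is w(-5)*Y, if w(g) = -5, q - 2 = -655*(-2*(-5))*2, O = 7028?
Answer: -33540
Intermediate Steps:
q = -13098 (q = 2 - 655*(-2*(-5))*2 = 2 - 6550*2 = 2 - 655*20 = 2 - 13100 = -13098)
Y = 6708 (Y = 6 + 3*((7028 - 13098) + 8304) = 6 + 3*(-6070 + 8304) = 6 + 3*2234 = 6 + 6702 = 6708)
w(-5)*Y = -5*6708 = -33540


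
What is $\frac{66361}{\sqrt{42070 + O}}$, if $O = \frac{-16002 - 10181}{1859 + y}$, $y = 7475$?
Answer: $\frac{66361 \sqrt{3665043608798}}{392655197} \approx 323.55$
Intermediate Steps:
$O = - \frac{26183}{9334}$ ($O = \frac{-16002 - 10181}{1859 + 7475} = - \frac{26183}{9334} \approx -2.8051$)
$\frac{66361}{\sqrt{42070 + O}} = \frac{66361}{\sqrt{42070 - \frac{26183}{9334}}} = \frac{66361}{\sqrt{\frac{392655197}{9334}}} = \frac{66361}{\frac{1}{9334} \sqrt{3665043608798}} = 66361 \frac{\sqrt{3665043608798}}{392655197} = \frac{66361 \sqrt{3665043608798}}{392655197}$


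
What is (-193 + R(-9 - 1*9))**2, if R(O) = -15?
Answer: 43264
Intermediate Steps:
(-193 + R(-9 - 1*9))**2 = (-193 - 15)**2 = (-208)**2 = 43264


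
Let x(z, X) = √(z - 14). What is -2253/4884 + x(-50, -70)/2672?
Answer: -751/1628 + I/334 ≈ -0.4613 + 0.002994*I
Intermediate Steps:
x(z, X) = √(-14 + z)
-2253/4884 + x(-50, -70)/2672 = -2253/4884 + √(-14 - 50)/2672 = -2253*1/4884 + √(-64)*(1/2672) = -751/1628 + (8*I)*(1/2672) = -751/1628 + I/334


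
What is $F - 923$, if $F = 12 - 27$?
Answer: $-938$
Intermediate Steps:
$F = -15$ ($F = 12 - 27 = -15$)
$F - 923 = -15 - 923 = -938$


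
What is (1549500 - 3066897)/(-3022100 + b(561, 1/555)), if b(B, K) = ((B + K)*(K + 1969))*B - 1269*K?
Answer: -155798736975/63316192235047 ≈ -0.0024606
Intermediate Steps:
b(B, K) = -1269*K + B*(1969 + K)*(B + K) (b(B, K) = ((B + K)*(1969 + K))*B - 1269*K = ((1969 + K)*(B + K))*B - 1269*K = B*(1969 + K)*(B + K) - 1269*K = -1269*K + B*(1969 + K)*(B + K))
(1549500 - 3066897)/(-3022100 + b(561, 1/555)) = (1549500 - 3066897)/(-3022100 + (-1269/555 + 1969*561² + 561*(1/555)² + 561²/555 + 1969*561/555)) = -1517397/(-3022100 + (-1269*1/555 + 1969*314721 + 561*(1/555)² + (1/555)*314721 + 1969*561*(1/555))) = -1517397/(-3022100 + (-423/185 + 619685649 + 561*(1/308025) + 104907/185 + 368203/185)) = -1517397/(-3022100 + (-423/185 + 619685649 + 187/102675 + 104907/185 + 368203/185)) = -1517397/(-3022100 + 63626486352547/102675) = -1517397/63316192235047/102675 = -1517397*102675/63316192235047 = -155798736975/63316192235047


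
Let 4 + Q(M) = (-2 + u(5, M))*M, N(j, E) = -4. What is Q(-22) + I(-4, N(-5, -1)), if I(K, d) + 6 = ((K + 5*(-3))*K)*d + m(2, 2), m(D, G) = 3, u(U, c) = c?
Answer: 217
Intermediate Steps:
Q(M) = -4 + M*(-2 + M) (Q(M) = -4 + (-2 + M)*M = -4 + M*(-2 + M))
I(K, d) = -3 + K*d*(-15 + K) (I(K, d) = -6 + (((K + 5*(-3))*K)*d + 3) = -6 + (((K - 15)*K)*d + 3) = -6 + (((-15 + K)*K)*d + 3) = -6 + ((K*(-15 + K))*d + 3) = -6 + (K*d*(-15 + K) + 3) = -6 + (3 + K*d*(-15 + K)) = -3 + K*d*(-15 + K))
Q(-22) + I(-4, N(-5, -1)) = (-4 + (-22)² - 2*(-22)) + (-3 - 4*(-4)² - 15*(-4)*(-4)) = (-4 + 484 + 44) + (-3 - 4*16 - 240) = 524 + (-3 - 64 - 240) = 524 - 307 = 217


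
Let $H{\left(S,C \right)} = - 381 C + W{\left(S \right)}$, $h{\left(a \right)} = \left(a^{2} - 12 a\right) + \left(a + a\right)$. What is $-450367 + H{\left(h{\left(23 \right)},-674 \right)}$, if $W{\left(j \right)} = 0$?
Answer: $-193573$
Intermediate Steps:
$h{\left(a \right)} = a^{2} - 10 a$ ($h{\left(a \right)} = \left(a^{2} - 12 a\right) + 2 a = a^{2} - 10 a$)
$H{\left(S,C \right)} = - 381 C$ ($H{\left(S,C \right)} = - 381 C + 0 = - 381 C$)
$-450367 + H{\left(h{\left(23 \right)},-674 \right)} = -450367 - -256794 = -450367 + 256794 = -193573$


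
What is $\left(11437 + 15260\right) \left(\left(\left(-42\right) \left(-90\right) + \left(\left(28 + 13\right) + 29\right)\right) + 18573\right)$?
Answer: $598626831$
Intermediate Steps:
$\left(11437 + 15260\right) \left(\left(\left(-42\right) \left(-90\right) + \left(\left(28 + 13\right) + 29\right)\right) + 18573\right) = 26697 \left(\left(3780 + \left(41 + 29\right)\right) + 18573\right) = 26697 \left(\left(3780 + 70\right) + 18573\right) = 26697 \left(3850 + 18573\right) = 26697 \cdot 22423 = 598626831$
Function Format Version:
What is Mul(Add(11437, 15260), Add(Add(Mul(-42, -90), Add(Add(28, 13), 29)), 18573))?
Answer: 598626831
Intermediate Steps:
Mul(Add(11437, 15260), Add(Add(Mul(-42, -90), Add(Add(28, 13), 29)), 18573)) = Mul(26697, Add(Add(3780, Add(41, 29)), 18573)) = Mul(26697, Add(Add(3780, 70), 18573)) = Mul(26697, Add(3850, 18573)) = Mul(26697, 22423) = 598626831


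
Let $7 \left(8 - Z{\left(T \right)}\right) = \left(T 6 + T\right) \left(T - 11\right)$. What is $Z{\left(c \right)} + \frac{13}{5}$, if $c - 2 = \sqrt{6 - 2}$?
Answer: $\frac{193}{5} \approx 38.6$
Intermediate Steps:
$c = 4$ ($c = 2 + \sqrt{6 - 2} = 2 + \sqrt{4} = 2 + 2 = 4$)
$Z{\left(T \right)} = 8 - T \left(-11 + T\right)$ ($Z{\left(T \right)} = 8 - \frac{\left(T 6 + T\right) \left(T - 11\right)}{7} = 8 - \frac{\left(6 T + T\right) \left(-11 + T\right)}{7} = 8 - \frac{7 T \left(-11 + T\right)}{7} = 8 - T \left(-11 + T\right)$)
$Z{\left(c \right)} + \frac{13}{5} = \left(8 - 4^{2} + 11 \cdot 4\right) + \frac{13}{5} = \left(8 - 16 + 44\right) + 13 \cdot \frac{1}{5} = \left(8 - 16 + 44\right) + \frac{13}{5} = 36 + \frac{13}{5} = \frac{193}{5}$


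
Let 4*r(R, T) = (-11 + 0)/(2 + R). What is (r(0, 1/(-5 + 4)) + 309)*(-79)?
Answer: -194419/8 ≈ -24302.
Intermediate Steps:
r(R, T) = -11/(4*(2 + R)) (r(R, T) = ((-11 + 0)/(2 + R))/4 = (-11/(2 + R))/4 = -11/(4*(2 + R)))
(r(0, 1/(-5 + 4)) + 309)*(-79) = (-11/(8 + 4*0) + 309)*(-79) = (-11/(8 + 0) + 309)*(-79) = (-11/8 + 309)*(-79) = (2461/8)*(-79) = -194419/8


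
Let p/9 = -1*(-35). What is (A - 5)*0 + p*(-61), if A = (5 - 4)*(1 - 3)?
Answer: -19215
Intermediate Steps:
p = 315 (p = 9*(-1*(-35)) = 9*35 = 315)
A = -2 (A = 1*(-2) = -2)
(A - 5)*0 + p*(-61) = (-2 - 5)*0 + 315*(-61) = -7*0 - 19215 = 0 - 19215 = -19215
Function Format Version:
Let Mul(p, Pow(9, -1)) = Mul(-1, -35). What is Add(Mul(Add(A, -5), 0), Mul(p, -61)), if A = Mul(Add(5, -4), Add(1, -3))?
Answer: -19215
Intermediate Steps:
p = 315 (p = Mul(9, Mul(-1, -35)) = Mul(9, 35) = 315)
A = -2 (A = Mul(1, -2) = -2)
Add(Mul(Add(A, -5), 0), Mul(p, -61)) = Add(Mul(Add(-2, -5), 0), Mul(315, -61)) = Add(Mul(-7, 0), -19215) = Add(0, -19215) = -19215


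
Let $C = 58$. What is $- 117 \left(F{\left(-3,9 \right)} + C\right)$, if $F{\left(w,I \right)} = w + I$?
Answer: $-7488$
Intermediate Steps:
$F{\left(w,I \right)} = I + w$
$- 117 \left(F{\left(-3,9 \right)} + C\right) = - 117 \left(\left(9 - 3\right) + 58\right) = - 117 \left(6 + 58\right) = \left(-117\right) 64 = -7488$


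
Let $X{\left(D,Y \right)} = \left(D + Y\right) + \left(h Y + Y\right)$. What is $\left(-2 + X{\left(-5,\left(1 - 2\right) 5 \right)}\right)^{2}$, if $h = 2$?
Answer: $729$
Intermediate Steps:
$X{\left(D,Y \right)} = D + 4 Y$ ($X{\left(D,Y \right)} = \left(D + Y\right) + \left(2 Y + Y\right) = \left(D + Y\right) + 3 Y = D + 4 Y$)
$\left(-2 + X{\left(-5,\left(1 - 2\right) 5 \right)}\right)^{2} = \left(-2 + \left(-5 + 4 \left(1 - 2\right) 5\right)\right)^{2} = \left(-2 + \left(-5 + 4 \left(\left(-1\right) 5\right)\right)\right)^{2} = \left(-2 + \left(-5 + 4 \left(-5\right)\right)\right)^{2} = \left(-2 - 25\right)^{2} = \left(-27\right)^{2} = 729$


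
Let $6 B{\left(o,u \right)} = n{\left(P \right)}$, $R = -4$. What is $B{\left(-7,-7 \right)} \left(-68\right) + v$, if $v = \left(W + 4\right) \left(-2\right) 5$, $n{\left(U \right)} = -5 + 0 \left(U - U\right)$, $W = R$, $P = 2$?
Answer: $\frac{170}{3} \approx 56.667$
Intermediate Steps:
$W = -4$
$n{\left(U \right)} = -5$ ($n{\left(U \right)} = -5 + 0 \cdot 0 = -5 + 0 = -5$)
$B{\left(o,u \right)} = - \frac{5}{6}$ ($B{\left(o,u \right)} = \frac{1}{6} \left(-5\right) = - \frac{5}{6}$)
$v = 0$ ($v = \left(-4 + 4\right) \left(-2\right) 5 = 0 \left(-2\right) 5 = 0 \cdot 5 = 0$)
$B{\left(-7,-7 \right)} \left(-68\right) + v = \left(- \frac{5}{6}\right) \left(-68\right) + 0 = \frac{170}{3} + 0 = \frac{170}{3}$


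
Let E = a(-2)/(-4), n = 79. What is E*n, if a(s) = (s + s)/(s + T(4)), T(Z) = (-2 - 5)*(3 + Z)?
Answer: -79/51 ≈ -1.5490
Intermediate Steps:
T(Z) = -21 - 7*Z (T(Z) = -7*(3 + Z) = -21 - 7*Z)
a(s) = 2*s/(-49 + s) (a(s) = (s + s)/(s + (-21 - 7*4)) = (2*s)/(s + (-21 - 28)) = (2*s)/(s - 49) = (2*s)/(-49 + s) = 2*s/(-49 + s))
E = -1/51 (E = (2*(-2)/(-49 - 2))/(-4) = (2*(-2)/(-51))*(-¼) = (2*(-2)*(-1/51))*(-¼) = (4/51)*(-¼) = -1/51 ≈ -0.019608)
E*n = -1/51*79 = -79/51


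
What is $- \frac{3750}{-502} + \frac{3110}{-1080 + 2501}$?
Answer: $\frac{3444985}{356671} \approx 9.6587$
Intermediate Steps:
$- \frac{3750}{-502} + \frac{3110}{-1080 + 2501} = \left(-3750\right) \left(- \frac{1}{502}\right) + \frac{3110}{1421} = \frac{1875}{251} + 3110 \cdot \frac{1}{1421} = \frac{1875}{251} + \frac{3110}{1421} = \frac{3444985}{356671}$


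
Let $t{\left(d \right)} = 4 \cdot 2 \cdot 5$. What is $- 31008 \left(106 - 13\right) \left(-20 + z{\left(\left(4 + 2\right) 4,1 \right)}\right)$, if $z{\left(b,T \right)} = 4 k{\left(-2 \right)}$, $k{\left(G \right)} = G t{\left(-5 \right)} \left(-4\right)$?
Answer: $-3633517440$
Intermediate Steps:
$t{\left(d \right)} = 40$ ($t{\left(d \right)} = 8 \cdot 5 = 40$)
$k{\left(G \right)} = - 160 G$ ($k{\left(G \right)} = G 40 \left(-4\right) = 40 G \left(-4\right) = - 160 G$)
$z{\left(b,T \right)} = 1280$ ($z{\left(b,T \right)} = 4 \left(\left(-160\right) \left(-2\right)\right) = 4 \cdot 320 = 1280$)
$- 31008 \left(106 - 13\right) \left(-20 + z{\left(\left(4 + 2\right) 4,1 \right)}\right) = - 31008 \left(106 - 13\right) \left(-20 + 1280\right) = - 31008 \cdot 93 \cdot 1260 = \left(-31008\right) 117180 = -3633517440$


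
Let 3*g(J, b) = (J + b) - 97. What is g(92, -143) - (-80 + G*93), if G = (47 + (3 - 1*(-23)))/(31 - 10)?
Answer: -6145/21 ≈ -292.62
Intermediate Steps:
g(J, b) = -97/3 + J/3 + b/3 (g(J, b) = ((J + b) - 97)/3 = (-97 + J + b)/3 = -97/3 + J/3 + b/3)
G = 73/21 (G = (47 + (3 + 23))/21 = (47 + 26)*(1/21) = 73*(1/21) = 73/21 ≈ 3.4762)
g(92, -143) - (-80 + G*93) = (-97/3 + (1/3)*92 + (1/3)*(-143)) - (-80 + (73/21)*93) = (-97/3 + 92/3 - 143/3) - (-80 + 2263/7) = -148/3 - 1*1703/7 = -148/3 - 1703/7 = -6145/21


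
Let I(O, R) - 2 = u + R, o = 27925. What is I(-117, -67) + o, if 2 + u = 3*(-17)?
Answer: 27807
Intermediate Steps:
u = -53 (u = -2 + 3*(-17) = -2 - 51 = -53)
I(O, R) = -51 + R (I(O, R) = 2 + (-53 + R) = -51 + R)
I(-117, -67) + o = (-51 - 67) + 27925 = -118 + 27925 = 27807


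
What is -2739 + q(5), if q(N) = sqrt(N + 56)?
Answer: -2739 + sqrt(61) ≈ -2731.2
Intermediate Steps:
q(N) = sqrt(56 + N)
-2739 + q(5) = -2739 + sqrt(56 + 5) = -2739 + sqrt(61)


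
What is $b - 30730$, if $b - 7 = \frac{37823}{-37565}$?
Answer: $- \frac{1154147318}{37565} \approx -30724.0$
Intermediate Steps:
$b = \frac{225132}{37565}$ ($b = 7 + \frac{37823}{-37565} = 7 + 37823 \left(- \frac{1}{37565}\right) = 7 - \frac{37823}{37565} = \frac{225132}{37565} \approx 5.9931$)
$b - 30730 = \frac{225132}{37565} - 30730 = - \frac{1154147318}{37565}$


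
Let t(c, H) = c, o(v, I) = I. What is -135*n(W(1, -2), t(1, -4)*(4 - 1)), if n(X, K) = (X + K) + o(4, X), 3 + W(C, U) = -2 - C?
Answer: 1215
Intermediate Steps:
W(C, U) = -5 - C (W(C, U) = -3 + (-2 - C) = -5 - C)
n(X, K) = K + 2*X (n(X, K) = (X + K) + X = (K + X) + X = K + 2*X)
-135*n(W(1, -2), t(1, -4)*(4 - 1)) = -135*(1*(4 - 1) + 2*(-5 - 1*1)) = -135*(1*3 + 2*(-5 - 1)) = -135*(3 + 2*(-6)) = -135*(3 - 12) = -135*(-9) = 1215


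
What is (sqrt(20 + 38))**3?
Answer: 58*sqrt(58) ≈ 441.71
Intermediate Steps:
(sqrt(20 + 38))**3 = (sqrt(58))**3 = 58*sqrt(58)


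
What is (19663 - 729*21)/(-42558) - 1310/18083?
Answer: -67242181/384788157 ≈ -0.17475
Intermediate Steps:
(19663 - 729*21)/(-42558) - 1310/18083 = (19663 - 1*15309)*(-1/42558) - 1310*1/18083 = (19663 - 15309)*(-1/42558) - 1310/18083 = 4354*(-1/42558) - 1310/18083 = -2177/21279 - 1310/18083 = -67242181/384788157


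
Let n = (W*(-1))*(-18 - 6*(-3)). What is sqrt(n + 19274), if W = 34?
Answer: sqrt(19274) ≈ 138.83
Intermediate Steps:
n = 0 (n = (34*(-1))*(-18 - 6*(-3)) = -34*(-18 - 1*(-18)) = -34*(-18 + 18) = -34*0 = 0)
sqrt(n + 19274) = sqrt(0 + 19274) = sqrt(19274)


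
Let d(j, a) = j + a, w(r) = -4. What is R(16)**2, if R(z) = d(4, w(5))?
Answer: 0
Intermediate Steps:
d(j, a) = a + j
R(z) = 0 (R(z) = -4 + 4 = 0)
R(16)**2 = 0**2 = 0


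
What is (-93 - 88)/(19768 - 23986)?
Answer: 181/4218 ≈ 0.042911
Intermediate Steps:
(-93 - 88)/(19768 - 23986) = -181/(-4218) = -181*(-1/4218) = 181/4218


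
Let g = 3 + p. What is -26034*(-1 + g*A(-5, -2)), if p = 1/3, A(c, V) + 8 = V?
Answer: 893834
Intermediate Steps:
A(c, V) = -8 + V
p = ⅓ (p = 1*(⅓) = ⅓ ≈ 0.33333)
g = 10/3 (g = 3 + ⅓ = 10/3 ≈ 3.3333)
-26034*(-1 + g*A(-5, -2)) = -26034*(-1 + 10*(-8 - 2)/3) = -26034*(-1 + (10/3)*(-10)) = -26034*(-1 - 100/3) = -26034*(-103/3) = 893834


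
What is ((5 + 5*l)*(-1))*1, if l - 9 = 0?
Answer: -50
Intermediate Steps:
l = 9 (l = 9 + 0 = 9)
((5 + 5*l)*(-1))*1 = ((5 + 5*9)*(-1))*1 = ((5 + 45)*(-1))*1 = (50*(-1))*1 = -50*1 = -50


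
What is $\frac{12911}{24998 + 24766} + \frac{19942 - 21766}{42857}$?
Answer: $\frac{462557191}{2132735748} \approx 0.21688$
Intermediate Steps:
$\frac{12911}{24998 + 24766} + \frac{19942 - 21766}{42857} = \frac{12911}{49764} - \frac{1824}{42857} = \frac{462557191}{2132735748}$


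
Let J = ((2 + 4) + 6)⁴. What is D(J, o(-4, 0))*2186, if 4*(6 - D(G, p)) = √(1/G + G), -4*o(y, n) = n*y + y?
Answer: 13116 - 1093*√429981697/288 ≈ -65580.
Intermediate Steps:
o(y, n) = -y/4 - n*y/4 (o(y, n) = -(n*y + y)/4 = -(y + n*y)/4 = -y/4 - n*y/4)
J = 20736 (J = (6 + 6)⁴ = 12⁴ = 20736)
D(G, p) = 6 - √(G + 1/G)/4 (D(G, p) = 6 - √(1/G + G)/4 = 6 - √(G + 1/G)/4)
D(J, o(-4, 0))*2186 = (6 - √(20736 + 1/20736)/4)*2186 = (6 - √429981697/576)*2186 = 13116 - 1093*√429981697/288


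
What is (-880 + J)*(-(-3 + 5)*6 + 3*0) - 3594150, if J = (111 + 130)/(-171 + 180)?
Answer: -10751734/3 ≈ -3.5839e+6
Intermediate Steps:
J = 241/9 ≈ 26.778
(-880 + J)*(-(-3 + 5)*6 + 3*0) - 3594150 = (-880 + 241/9)*(-(-3 + 5)*6 + 3*0) - 3594150 = -7679*(-2*6 + 0)/9 - 3594150 = -7679*(-1*12 + 0)/9 - 3594150 = -7679*(-12 + 0)/9 - 3594150 = -7679/9*(-12) - 3594150 = 30716/3 - 3594150 = -10751734/3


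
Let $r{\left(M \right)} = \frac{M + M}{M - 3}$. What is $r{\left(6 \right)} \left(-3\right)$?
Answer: $-12$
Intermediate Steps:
$r{\left(M \right)} = \frac{2 M}{-3 + M}$
$r{\left(6 \right)} \left(-3\right) = 2 \cdot 6 \frac{1}{-3 + 6} \left(-3\right) = 2 \cdot 6 \cdot \frac{1}{3} \left(-3\right) = 4 \left(-3\right) = -12$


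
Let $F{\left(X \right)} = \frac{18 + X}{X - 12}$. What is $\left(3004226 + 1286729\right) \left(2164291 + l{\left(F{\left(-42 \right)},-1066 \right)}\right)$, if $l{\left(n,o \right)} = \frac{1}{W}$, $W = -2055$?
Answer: $\frac{3816905742470764}{411} \approx 9.2869 \cdot 10^{12}$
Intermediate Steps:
$F{\left(X \right)} = \frac{18 + X}{-12 + X}$
$l{\left(n,o \right)} = - \frac{1}{2055}$ ($l{\left(n,o \right)} = \frac{1}{-2055} = - \frac{1}{2055}$)
$\left(3004226 + 1286729\right) \left(2164291 + l{\left(F{\left(-42 \right)},-1066 \right)}\right) = \left(3004226 + 1286729\right) \left(2164291 - \frac{1}{2055}\right) = 4290955 \cdot \frac{4447618004}{2055} = \frac{3816905742470764}{411}$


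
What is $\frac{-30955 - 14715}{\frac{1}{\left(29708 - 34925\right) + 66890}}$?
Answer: $-2816605910$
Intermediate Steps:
$\frac{-30955 - 14715}{\frac{1}{\left(29708 - 34925\right) + 66890}} = - \frac{45670}{\frac{1}{\left(29708 - 34925\right) + 66890}} = - \frac{45670}{\frac{1}{-5217 + 66890}} = - \frac{45670}{\frac{1}{61673}} = - 45670 \frac{1}{\frac{1}{61673}} = \left(-45670\right) 61673 = -2816605910$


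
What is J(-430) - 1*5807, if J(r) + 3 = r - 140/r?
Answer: -268306/43 ≈ -6239.7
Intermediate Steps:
J(r) = -3 + r - 140/r (J(r) = -3 + (r - 140/r) = -3 + r - 140/r)
J(-430) - 1*5807 = (-3 - 430 - 140/(-430)) - 1*5807 = (-3 - 430 - 140*(-1/430)) - 5807 = (-3 - 430 + 14/43) - 5807 = -18605/43 - 5807 = -268306/43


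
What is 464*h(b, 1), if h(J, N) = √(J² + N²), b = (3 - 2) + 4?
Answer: 464*√26 ≈ 2365.9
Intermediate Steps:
b = 5 (b = 1 + 4 = 5)
464*h(b, 1) = 464*√(5² + 1²) = 464*√(25 + 1) = 464*√26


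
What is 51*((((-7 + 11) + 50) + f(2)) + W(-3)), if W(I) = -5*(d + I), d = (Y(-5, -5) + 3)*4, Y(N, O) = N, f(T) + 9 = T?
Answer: 5202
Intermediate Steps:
f(T) = -9 + T
d = -8 (d = (-5 + 3)*4 = -2*4 = -8)
W(I) = 40 - 5*I (W(I) = -5*(-8 + I) = 40 - 5*I)
51*((((-7 + 11) + 50) + f(2)) + W(-3)) = 51*((((-7 + 11) + 50) + (-9 + 2)) + (40 - 5*(-3))) = 51*(((4 + 50) - 7) + (40 + 15)) = 51*((54 - 7) + 55) = 51*(47 + 55) = 51*102 = 5202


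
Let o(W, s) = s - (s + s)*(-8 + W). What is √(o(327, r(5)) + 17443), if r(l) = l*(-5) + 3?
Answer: √31457 ≈ 177.36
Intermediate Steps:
r(l) = 3 - 5*l (r(l) = -5*l + 3 = 3 - 5*l)
o(W, s) = s - 2*s*(-8 + W)
√(o(327, r(5)) + 17443) = √((3 - 5*5)*(17 - 2*327) + 17443) = √((3 - 25)*(17 - 654) + 17443) = √(-22*(-637) + 17443) = √(14014 + 17443) = √31457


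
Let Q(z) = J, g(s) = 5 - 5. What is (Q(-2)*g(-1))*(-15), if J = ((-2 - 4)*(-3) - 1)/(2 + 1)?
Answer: 0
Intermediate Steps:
g(s) = 0
J = 17/3 (J = (-6*(-3) - 1)/3 = (18 - 1)*(⅓) = 17*(⅓) = 17/3 ≈ 5.6667)
Q(z) = 17/3
(Q(-2)*g(-1))*(-15) = ((17/3)*0)*(-15) = 0*(-15) = 0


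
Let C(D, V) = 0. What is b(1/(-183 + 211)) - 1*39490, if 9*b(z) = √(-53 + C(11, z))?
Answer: -39490 + I*√53/9 ≈ -39490.0 + 0.8089*I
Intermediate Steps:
b(z) = I*√53/9 (b(z) = √(-53 + 0)/9 = √(-53)/9 = (I*√53)/9 = I*√53/9)
b(1/(-183 + 211)) - 1*39490 = I*√53/9 - 1*39490 = I*√53/9 - 39490 = -39490 + I*√53/9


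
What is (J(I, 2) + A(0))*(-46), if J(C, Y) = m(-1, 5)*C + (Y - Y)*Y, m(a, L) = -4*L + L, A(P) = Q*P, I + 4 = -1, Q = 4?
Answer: -3450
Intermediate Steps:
I = -5 (I = -4 - 1 = -5)
A(P) = 4*P
m(a, L) = -3*L
J(C, Y) = -15*C (J(C, Y) = (-3*5)*C + (Y - Y)*Y = -15*C + 0*Y = -15*C + 0 = -15*C)
(J(I, 2) + A(0))*(-46) = (-15*(-5) + 4*0)*(-46) = (75 + 0)*(-46) = 75*(-46) = -3450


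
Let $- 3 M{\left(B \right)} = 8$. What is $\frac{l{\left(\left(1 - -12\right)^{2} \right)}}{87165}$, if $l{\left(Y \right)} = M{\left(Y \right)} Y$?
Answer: $- \frac{104}{20115} \approx -0.0051703$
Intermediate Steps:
$M{\left(B \right)} = - \frac{8}{3}$ ($M{\left(B \right)} = \left(- \frac{1}{3}\right) 8 = - \frac{8}{3}$)
$l{\left(Y \right)} = - \frac{8 Y}{3}$
$\frac{l{\left(\left(1 - -12\right)^{2} \right)}}{87165} = \frac{\left(- \frac{8}{3}\right) \left(1 - -12\right)^{2}}{87165} = - \frac{8 \left(1 + 12\right)^{2}}{3} \cdot \frac{1}{87165} = - \frac{8 \cdot 13^{2}}{3} \cdot \frac{1}{87165} = \left(- \frac{8}{3}\right) 169 \cdot \frac{1}{87165} = \left(- \frac{1352}{3}\right) \frac{1}{87165} = - \frac{104}{20115}$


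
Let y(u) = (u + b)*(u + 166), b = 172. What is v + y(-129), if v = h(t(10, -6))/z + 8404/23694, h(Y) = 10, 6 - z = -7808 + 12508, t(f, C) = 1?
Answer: 4022492098/2527719 ≈ 1591.4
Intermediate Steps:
z = -4694 (z = 6 - (-7808 + 12508) = 6 - 1*4700 = 6 - 4700 = -4694)
y(u) = (166 + u)*(172 + u) (y(u) = (u + 172)*(u + 166) = (172 + u)*(166 + u) = (166 + u)*(172 + u))
v = 891169/2527719 (v = 10/(-4694) + 8404/23694 = 10*(-1/4694) + 8404*(1/23694) = -5/2347 + 382/1077 = 891169/2527719 ≈ 0.35256)
v + y(-129) = 891169/2527719 + (28552 + (-129)² + 338*(-129)) = 891169/2527719 + (28552 + 16641 - 43602) = 891169/2527719 + 1591 = 4022492098/2527719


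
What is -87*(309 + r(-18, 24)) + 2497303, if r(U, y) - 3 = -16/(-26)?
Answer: 32111371/13 ≈ 2.4701e+6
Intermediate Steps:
r(U, y) = 47/13 (r(U, y) = 3 - 16/(-26) = 3 - 16*(-1/26) = 3 + 8/13 = 47/13)
-87*(309 + r(-18, 24)) + 2497303 = -87*(309 + 47/13) + 2497303 = -87*4064/13 + 2497303 = -353568/13 + 2497303 = 32111371/13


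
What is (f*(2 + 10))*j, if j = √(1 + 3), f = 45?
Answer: 1080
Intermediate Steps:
j = 2 (j = √4 = 2)
(f*(2 + 10))*j = (45*(2 + 10))*2 = (45*12)*2 = 540*2 = 1080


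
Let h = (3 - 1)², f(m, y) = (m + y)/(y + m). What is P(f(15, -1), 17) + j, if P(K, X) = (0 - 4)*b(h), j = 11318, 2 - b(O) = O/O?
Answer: 11314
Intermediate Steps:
f(m, y) = 1 (f(m, y) = (m + y)/(m + y) = 1)
h = 4 (h = 2² = 4)
b(O) = 1 (b(O) = 2 - O/O = 2 - 1*1 = 2 - 1 = 1)
P(K, X) = -4 (P(K, X) = (0 - 4)*1 = -4*1 = -4)
P(f(15, -1), 17) + j = -4 + 11318 = 11314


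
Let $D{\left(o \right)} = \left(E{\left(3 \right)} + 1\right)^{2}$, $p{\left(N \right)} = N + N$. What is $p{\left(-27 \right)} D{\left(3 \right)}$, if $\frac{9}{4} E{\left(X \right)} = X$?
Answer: $-294$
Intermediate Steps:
$E{\left(X \right)} = \frac{4 X}{9}$
$p{\left(N \right)} = 2 N$
$D{\left(o \right)} = \frac{49}{9}$ ($D{\left(o \right)} = \left(\frac{4}{9} \cdot 3 + 1\right)^{2} = \left(\frac{4}{3} + 1\right)^{2} = \left(\frac{7}{3}\right)^{2} = \frac{49}{9}$)
$p{\left(-27 \right)} D{\left(3 \right)} = 2 \left(-27\right) \frac{49}{9} = \left(-54\right) \frac{49}{9} = -294$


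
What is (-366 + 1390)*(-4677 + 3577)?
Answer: -1126400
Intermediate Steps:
(-366 + 1390)*(-4677 + 3577) = 1024*(-1100) = -1126400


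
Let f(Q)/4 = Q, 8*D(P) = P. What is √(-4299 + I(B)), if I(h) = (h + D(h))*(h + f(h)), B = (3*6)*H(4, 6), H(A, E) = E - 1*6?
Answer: I*√4299 ≈ 65.567*I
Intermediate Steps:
H(A, E) = -6 + E (H(A, E) = E - 6 = -6 + E)
B = 0 (B = (3*6)*(-6 + 6) = 18*0 = 0)
D(P) = P/8
f(Q) = 4*Q
I(h) = 45*h²/8 (I(h) = (h + h/8)*(h + 4*h) = (9*h/8)*(5*h) = 45*h²/8)
√(-4299 + I(B)) = √(-4299 + (45/8)*0²) = √(-4299 + (45/8)*0) = √(-4299 + 0) = √(-4299) = I*√4299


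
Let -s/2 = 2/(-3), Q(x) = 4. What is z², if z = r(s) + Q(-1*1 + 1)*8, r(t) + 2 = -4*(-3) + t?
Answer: 16900/9 ≈ 1877.8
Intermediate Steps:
s = 4/3 (s = -4/(-3) = -4*(-1)/3 = -2*(-⅔) = 4/3 ≈ 1.3333)
r(t) = 10 + t (r(t) = -2 + (-4*(-3) + t) = -2 + (12 + t) = 10 + t)
z = 130/3 (z = (10 + 4/3) + 4*8 = 34/3 + 32 = 130/3 ≈ 43.333)
z² = (130/3)² = 16900/9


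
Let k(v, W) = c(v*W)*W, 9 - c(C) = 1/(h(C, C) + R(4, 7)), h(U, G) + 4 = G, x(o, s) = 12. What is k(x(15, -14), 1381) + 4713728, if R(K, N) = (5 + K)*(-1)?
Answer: 78260432382/16559 ≈ 4.7262e+6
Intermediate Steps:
h(U, G) = -4 + G
R(K, N) = -5 - K
c(C) = 9 - 1/(-13 + C) (c(C) = 9 - 1/((-4 + C) + (-5 - 1*4)) = 9 - 1/((-4 + C) + (-5 - 4)) = 9 - 1/((-4 + C) - 9) = 9 - 1/(-13 + C))
k(v, W) = W*(-118 + 9*W*v)/(-13 + W*v) (k(v, W) = ((-118 + 9*(v*W))/(-13 + v*W))*W = ((-118 + 9*(W*v))/(-13 + W*v))*W = ((-118 + 9*W*v)/(-13 + W*v))*W = W*(-118 + 9*W*v)/(-13 + W*v))
k(x(15, -14), 1381) + 4713728 = 1381*(-118 + 9*1381*12)/(-13 + 1381*12) + 4713728 = 1381*(-118 + 149148)/(-13 + 16572) + 4713728 = 1381*149030/16559 + 4713728 = 1381*(1/16559)*149030 + 4713728 = 205810430/16559 + 4713728 = 78260432382/16559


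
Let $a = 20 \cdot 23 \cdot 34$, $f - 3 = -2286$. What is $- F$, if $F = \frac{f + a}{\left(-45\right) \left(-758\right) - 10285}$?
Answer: $- \frac{13357}{23825} \approx -0.56063$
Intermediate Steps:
$f = -2283$ ($f = 3 - 2286 = -2283$)
$a = 15640$ ($a = 460 \cdot 34 = 15640$)
$F = \frac{13357}{23825}$ ($F = \frac{-2283 + 15640}{\left(-45\right) \left(-758\right) - 10285} = \frac{13357}{34110 - 10285} = \frac{13357}{23825} \approx 0.56063$)
$- F = \left(-1\right) \frac{13357}{23825} = - \frac{13357}{23825}$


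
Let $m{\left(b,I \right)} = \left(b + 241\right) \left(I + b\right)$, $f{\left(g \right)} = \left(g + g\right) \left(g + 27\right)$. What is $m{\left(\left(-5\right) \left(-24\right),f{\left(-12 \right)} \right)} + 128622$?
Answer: $41982$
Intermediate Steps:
$f{\left(g \right)} = 2 g \left(27 + g\right)$
$m{\left(b,I \right)} = \left(241 + b\right) \left(I + b\right)$
$m{\left(\left(-5\right) \left(-24\right),f{\left(-12 \right)} \right)} + 128622 = \left(\left(\left(-5\right) \left(-24\right)\right)^{2} + 241 \cdot 2 \left(-12\right) \left(27 - 12\right) + 241 \left(\left(-5\right) \left(-24\right)\right) + 2 \left(-12\right) \left(27 - 12\right) \left(\left(-5\right) \left(-24\right)\right)\right) + 128622 = \left(120^{2} + 241 \cdot 2 \left(-12\right) 15 + 241 \cdot 120 + 2 \left(-12\right) 15 \cdot 120\right) + 128622 = \left(14400 + 241 \left(-360\right) + 28920 - 43200\right) + 128622 = \left(14400 - 86760 + 28920 - 43200\right) + 128622 = -86640 + 128622 = 41982$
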